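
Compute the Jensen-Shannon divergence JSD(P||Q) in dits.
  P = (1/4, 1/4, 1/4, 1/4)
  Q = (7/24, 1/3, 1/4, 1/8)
0.0063 dits

Jensen-Shannon divergence is:
JSD(P||Q) = 0.5 × D_KL(P||M) + 0.5 × D_KL(Q||M)
where M = 0.5 × (P + Q) is the mixture distribution.

M = 0.5 × (1/4, 1/4, 1/4, 1/4) + 0.5 × (7/24, 1/3, 1/4, 1/8) = (0.270833, 7/24, 1/4, 3/16)

D_KL(P||M) = 0.0058 dits
D_KL(Q||M) = 0.0067 dits

JSD(P||Q) = 0.5 × 0.0058 + 0.5 × 0.0067 = 0.0063 dits

Unlike KL divergence, JSD is symmetric and bounded: 0 ≤ JSD ≤ log(2).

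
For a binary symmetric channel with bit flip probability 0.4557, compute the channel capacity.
0.0057 bits

For a binary symmetric channel (BSC) with error probability p:
Capacity C = 1 - H(p) bits per symbol

where H(p) = -p log₂(p) - (1-p) log₂(1-p) is the binary entropy function.

H(0.4557) = 0.9943 bits
C = 1 - 0.9943 = 0.0057 bits per symbol

This means we can reliably transmit up to 0.0057 bits of information per channel use.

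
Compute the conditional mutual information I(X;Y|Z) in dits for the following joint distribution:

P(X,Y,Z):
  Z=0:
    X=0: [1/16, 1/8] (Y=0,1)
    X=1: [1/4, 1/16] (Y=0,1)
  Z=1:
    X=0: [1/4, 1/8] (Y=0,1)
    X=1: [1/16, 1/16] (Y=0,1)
0.0263 dits

Conditional mutual information: I(X;Y|Z) = H(X|Z) + H(Y|Z) - H(X,Y|Z)

H(Z) = 0.3010
H(X,Z) = 0.5668 → H(X|Z) = 0.2658
H(Y,Z) = 0.5883 → H(Y|Z) = 0.2873
H(X,Y,Z) = 0.8278 → H(X,Y|Z) = 0.5268

I(X;Y|Z) = 0.2658 + 0.2873 - 0.5268 = 0.0263 dits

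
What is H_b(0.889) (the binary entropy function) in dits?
0.1514 dits

The binary entropy function is:
H(p) = -p log(p) - (1-p) log(1-p)

H(0.889) = -0.889 × log_10(0.889) - 0.111 × log_10(0.111)
H(0.889) = 0.1514 dits

Note: Binary entropy is maximized at p=0.5 (H=1 bit) and minimized at p=0 or p=1 (H=0).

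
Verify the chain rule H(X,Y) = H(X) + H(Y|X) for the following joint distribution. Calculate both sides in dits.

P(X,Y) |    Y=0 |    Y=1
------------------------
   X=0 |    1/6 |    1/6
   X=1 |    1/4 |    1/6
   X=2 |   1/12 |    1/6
H(X,Y) = 0.7592, H(X) = 0.4680, H(Y|X) = 0.2912 (all in dits)

Chain rule: H(X,Y) = H(X) + H(Y|X)

Left side — joint entropy directly:
H(X,Y) = -Σ p(x,y) log p(x,y) = 0.7592 dits

Right side — compute H(Y|X) from the conditional distributions:
P(X) = (1/3, 5/12, 1/4), so H(X) = 0.4680 dits
H(Y|X) = Σ_x P(X=x) · H(Y|X=x):
  P(Y|X=0) = (1/2, 1/2), H(Y|X=0) = 0.3010, weight P(X=0) = 1/3
  P(Y|X=1) = (3/5, 2/5), H(Y|X=1) = 0.2923, weight P(X=1) = 5/12
  P(Y|X=2) = (1/3, 2/3), H(Y|X=2) = 0.2764, weight P(X=2) = 1/4
H(Y|X) = 0.2912 dits

H(X) + H(Y|X) = 0.4680 + 0.2912 = 0.7592 dits

Both sides equal 0.7592 dits. ✓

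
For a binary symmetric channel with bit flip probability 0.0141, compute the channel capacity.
0.8931 bits

For a binary symmetric channel (BSC) with error probability p:
Capacity C = 1 - H(p) bits per symbol

where H(p) = -p log₂(p) - (1-p) log₂(1-p) is the binary entropy function.

H(0.0141) = 0.1069 bits
C = 1 - 0.1069 = 0.8931 bits per symbol

This means we can reliably transmit up to 0.8931 bits of information per channel use.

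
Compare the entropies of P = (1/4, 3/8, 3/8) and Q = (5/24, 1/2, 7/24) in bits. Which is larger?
P

Computing entropies in bits:
H(P) = 1.5613
H(Q) = 1.4899

Distribution P has higher entropy.

Intuition: The distribution closer to uniform (more spread out) has higher entropy.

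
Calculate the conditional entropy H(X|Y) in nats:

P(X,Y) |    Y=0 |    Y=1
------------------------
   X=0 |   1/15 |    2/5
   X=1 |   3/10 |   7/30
0.5907 nats

Using the chain rule: H(X|Y) = H(X,Y) - H(Y)

First, compute H(X,Y) = 1.2478 nats

Marginal P(Y) = (11/30, 19/30)
H(Y) = 0.6572 nats

H(X|Y) = H(X,Y) - H(Y) = 1.2478 - 0.6572 = 0.5907 nats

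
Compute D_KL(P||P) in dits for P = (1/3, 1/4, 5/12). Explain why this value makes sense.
0.0000 dits

KL divergence satisfies the Gibbs inequality: D_KL(P||Q) ≥ 0 for all distributions P, Q.

D_KL(P||Q) = Σ p(x) log(p(x)/q(x))
Each term is p(x) × log_10(p(x)/p(x)) = p(x) × log_10(1) = 0, so the sum is 0.
D_KL(P||Q) = 0.0000 dits

When P = Q, the KL divergence is exactly 0, as there is no 'divergence' between identical distributions.

This non-negativity is a fundamental property: relative entropy cannot be negative because it measures how different Q is from P.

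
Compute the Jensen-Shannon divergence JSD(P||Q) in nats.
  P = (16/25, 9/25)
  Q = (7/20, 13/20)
0.0427 nats

Jensen-Shannon divergence is:
JSD(P||Q) = 0.5 × D_KL(P||M) + 0.5 × D_KL(Q||M)
where M = 0.5 × (P + Q) is the mixture distribution.

M = 0.5 × (16/25, 9/25) + 0.5 × (7/20, 13/20) = (0.495, 0.505)

D_KL(P||M) = 0.0426 nats
D_KL(Q||M) = 0.0428 nats

JSD(P||Q) = 0.5 × 0.0426 + 0.5 × 0.0428 = 0.0427 nats

Unlike KL divergence, JSD is symmetric and bounded: 0 ≤ JSD ≤ log(2).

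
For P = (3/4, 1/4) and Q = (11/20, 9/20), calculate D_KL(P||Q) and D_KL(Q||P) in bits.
D_KL(P||Q) = 0.1236, D_KL(Q||P) = 0.1355

KL divergence is not symmetric: D_KL(P||Q) ≠ D_KL(Q||P) in general.

D_KL(P||Q) = 0.1236 bits
D_KL(Q||P) = 0.1355 bits

No, they are not equal!

This asymmetry is why KL divergence is not a true distance metric.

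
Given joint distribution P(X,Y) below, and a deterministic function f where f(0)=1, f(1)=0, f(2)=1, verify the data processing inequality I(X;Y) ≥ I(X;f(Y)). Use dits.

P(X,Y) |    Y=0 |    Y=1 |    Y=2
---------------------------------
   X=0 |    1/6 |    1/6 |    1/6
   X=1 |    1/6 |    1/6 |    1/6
I(X;Y) = 0.0000, I(X;f(Y)) = 0.0000, inequality holds: 0.0000 ≥ 0.0000

Data Processing Inequality: For any Markov chain X → Y → Z, we have I(X;Y) ≥ I(X;Z).

Here Z = f(Y) is a deterministic function of Y, forming X → Y → Z.

Original I(X;Y) = 0.0000 dits

After applying f:
P(X,Z) where Z=f(Y):
- P(X,Z=0) = P(X,Y=1)
- P(X,Z=1) = P(X,Y=0) + P(X,Y=2)

I(X;Z) = I(X;f(Y)) = 0.0000 dits

Verification: 0.0000 ≥ 0.0000 ✓

Information cannot be created by processing; the function f can only lose information about X.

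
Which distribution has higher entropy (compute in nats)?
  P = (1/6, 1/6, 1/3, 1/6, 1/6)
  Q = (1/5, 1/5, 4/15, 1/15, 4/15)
P

Computing entropies in nats:
H(P) = 1.5607
H(Q) = 1.5292

Distribution P has higher entropy.

Intuition: The distribution closer to uniform (more spread out) has higher entropy.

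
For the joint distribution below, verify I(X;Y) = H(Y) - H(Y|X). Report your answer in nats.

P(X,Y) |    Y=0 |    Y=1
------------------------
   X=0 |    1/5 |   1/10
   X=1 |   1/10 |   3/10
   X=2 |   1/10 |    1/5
I(X;Y) = 0.0662 nats

Mutual information has multiple equivalent forms:
- I(X;Y) = H(X) - H(X|Y)
- I(X;Y) = H(Y) - H(Y|X)
- I(X;Y) = H(X) + H(Y) - H(X,Y)

Computing all quantities:
H(X) = 1.0889, H(Y) = 0.6730, H(X,Y) = 1.6957
H(X|Y) = 1.0227, H(Y|X) = 0.6068

Verification:
H(X) - H(X|Y) = 1.0889 - 1.0227 = 0.0662
H(Y) - H(Y|X) = 0.6730 - 0.6068 = 0.0662
H(X) + H(Y) - H(X,Y) = 1.0889 + 0.6730 - 1.6957 = 0.0662

All forms give I(X;Y) = 0.0662 nats. ✓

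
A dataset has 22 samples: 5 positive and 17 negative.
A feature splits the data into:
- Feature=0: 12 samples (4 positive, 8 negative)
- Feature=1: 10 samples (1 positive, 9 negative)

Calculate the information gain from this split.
0.0592 bits

Information Gain = H(Y) - H(Y|Feature)

Before split:
P(positive) = 5/22 = 0.2273
H(Y) = 0.7732 bits

After split:
Feature=0: H = 0.9183 bits (weight = 12/22)
Feature=1: H = 0.4690 bits (weight = 10/22)
H(Y|Feature) = (12/22)×0.9183 + (10/22)×0.4690 = 0.7141 bits

Information Gain = 0.7732 - 0.7141 = 0.0592 bits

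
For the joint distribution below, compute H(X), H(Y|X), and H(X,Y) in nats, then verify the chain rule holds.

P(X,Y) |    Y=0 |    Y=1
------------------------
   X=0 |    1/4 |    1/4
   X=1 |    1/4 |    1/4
H(X,Y) = 1.3863, H(X) = 0.6931, H(Y|X) = 0.6931 (all in nats)

Chain rule: H(X,Y) = H(X) + H(Y|X)

Left side — joint entropy directly:
H(X,Y) = -Σ p(x,y) log p(x,y) = 1.3863 nats

Right side — compute H(Y|X) from the conditional distributions:
P(X) = (1/2, 1/2), so H(X) = 0.6931 nats
H(Y|X) = Σ_x P(X=x) · H(Y|X=x):
  P(Y|X=0) = (1/2, 1/2), H(Y|X=0) = 0.6931, weight P(X=0) = 1/2
  P(Y|X=1) = (1/2, 1/2), H(Y|X=1) = 0.6931, weight P(X=1) = 1/2
H(Y|X) = 0.6931 nats

H(X) + H(Y|X) = 0.6931 + 0.6931 = 1.3863 nats

Both sides equal 1.3863 nats. ✓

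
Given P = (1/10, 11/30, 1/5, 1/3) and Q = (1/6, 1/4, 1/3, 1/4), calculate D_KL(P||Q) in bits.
0.1199 bits

KL divergence: D_KL(P||Q) = Σ p(x) log(p(x)/q(x))

Computing term by term:
  x=0: 1/10 × log_2[(1/10)/(1/6)] = 1/10 × -0.7370 = -0.0737
  x=1: 11/30 × log_2[(11/30)/(1/4)] = 11/30 × 0.5525 = 0.2026
  x=2: 1/5 × log_2[(1/5)/(1/3)] = 1/5 × -0.7370 = -0.1474
  x=3: 1/3 × log_2[(1/3)/(1/4)] = 1/3 × 0.4150 = 0.1383

D_KL(P||Q) = 0.1199 bits

Note: KL divergence is always non-negative and equals 0 iff P = Q.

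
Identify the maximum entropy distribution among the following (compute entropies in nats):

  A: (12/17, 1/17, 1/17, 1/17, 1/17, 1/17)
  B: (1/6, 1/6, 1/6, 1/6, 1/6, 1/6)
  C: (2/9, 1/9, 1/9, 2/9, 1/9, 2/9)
B

For a discrete distribution over n outcomes, entropy is maximized by the uniform distribution.

Computing entropies:
H(A) = 1.0792 nats
H(B) = 1.7918 nats
H(C) = 1.7351 nats

The uniform distribution (where all probabilities equal 1/6) achieves the maximum entropy of log_e(6) = 1.7918 nats.

Distribution B has the highest entropy.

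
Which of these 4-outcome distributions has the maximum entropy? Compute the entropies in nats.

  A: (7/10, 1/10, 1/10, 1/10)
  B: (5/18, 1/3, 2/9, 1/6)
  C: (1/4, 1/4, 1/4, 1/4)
C

For a discrete distribution over n outcomes, entropy is maximized by the uniform distribution.

Computing entropies:
H(A) = 0.9404 nats
H(B) = 1.3549 nats
H(C) = 1.3863 nats

The uniform distribution (where all probabilities equal 1/4) achieves the maximum entropy of log_e(4) = 1.3863 nats.

Distribution C has the highest entropy.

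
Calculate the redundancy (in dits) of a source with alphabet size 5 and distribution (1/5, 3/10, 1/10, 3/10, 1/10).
0.0454 dits

Redundancy measures how far a source is from maximum entropy:
R = H_max - H(X)

Maximum entropy for 5 symbols: H_max = log_10(5) = 0.6990 dits
Actual entropy: H(X) = 0.6535 dits
Redundancy: R = 0.6990 - 0.6535 = 0.0454 dits

This redundancy represents potential for compression: the source could be compressed by 0.0454 dits per symbol.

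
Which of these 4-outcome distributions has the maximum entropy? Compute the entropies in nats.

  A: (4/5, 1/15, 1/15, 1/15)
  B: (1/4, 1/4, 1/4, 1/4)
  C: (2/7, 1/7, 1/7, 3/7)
B

For a discrete distribution over n outcomes, entropy is maximized by the uniform distribution.

Computing entropies:
H(A) = 0.7201 nats
H(B) = 1.3863 nats
H(C) = 1.2770 nats

The uniform distribution (where all probabilities equal 1/4) achieves the maximum entropy of log_e(4) = 1.3863 nats.

Distribution B has the highest entropy.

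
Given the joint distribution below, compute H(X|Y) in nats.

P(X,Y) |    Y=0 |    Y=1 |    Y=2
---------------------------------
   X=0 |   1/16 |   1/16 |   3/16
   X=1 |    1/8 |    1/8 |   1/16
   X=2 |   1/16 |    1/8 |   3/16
1.0289 nats

Using the chain rule: H(X|Y) = H(X,Y) - H(Y)

First, compute H(X,Y) = 2.1007 nats

Marginal P(Y) = (1/4, 5/16, 7/16)
H(Y) = 1.0717 nats

H(X|Y) = H(X,Y) - H(Y) = 2.1007 - 1.0717 = 1.0289 nats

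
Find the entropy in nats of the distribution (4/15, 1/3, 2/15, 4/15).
1.3398 nats

Shannon entropy is H(X) = -Σ p(x) log p(x).

For P = (4/15, 1/3, 2/15, 4/15):
H = -4/15 × log_e(4/15) -1/3 × log_e(1/3) -2/15 × log_e(2/15) -4/15 × log_e(4/15)
H = 1.3398 nats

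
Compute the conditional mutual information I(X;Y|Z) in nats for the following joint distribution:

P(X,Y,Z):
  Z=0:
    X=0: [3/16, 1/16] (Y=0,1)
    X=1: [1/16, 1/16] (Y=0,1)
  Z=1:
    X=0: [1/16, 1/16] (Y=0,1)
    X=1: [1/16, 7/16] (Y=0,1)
0.0492 nats

Conditional mutual information: I(X;Y|Z) = H(X|Z) + H(Y|Z) - H(X,Y|Z)

H(Z) = 0.6616
H(X,Z) = 1.2130 → H(X|Z) = 0.5514
H(Y,Z) = 1.2130 → H(Y|Z) = 0.5514
H(X,Y,Z) = 1.7153 → H(X,Y|Z) = 1.0537

I(X;Y|Z) = 0.5514 + 0.5514 - 1.0537 = 0.0492 nats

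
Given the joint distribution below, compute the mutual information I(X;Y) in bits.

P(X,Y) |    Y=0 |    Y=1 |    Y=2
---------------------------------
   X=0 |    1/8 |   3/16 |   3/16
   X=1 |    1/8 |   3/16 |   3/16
0.0000 bits

Mutual information: I(X;Y) = H(X) + H(Y) - H(X,Y)

Marginals:
P(X) = (1/2, 1/2), H(X) = 1.0000 bits
P(Y) = (1/4, 3/8, 3/8), H(Y) = 1.5613 bits

Joint entropy: H(X,Y) = 2.5613 bits

I(X;Y) = 1.0000 + 1.5613 - 2.5613 = 0.0000 bits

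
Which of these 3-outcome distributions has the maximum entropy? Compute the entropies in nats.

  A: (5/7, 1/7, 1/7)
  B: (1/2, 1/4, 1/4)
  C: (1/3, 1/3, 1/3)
C

For a discrete distribution over n outcomes, entropy is maximized by the uniform distribution.

Computing entropies:
H(A) = 0.7963 nats
H(B) = 1.0397 nats
H(C) = 1.0986 nats

The uniform distribution (where all probabilities equal 1/3) achieves the maximum entropy of log_e(3) = 1.0986 nats.

Distribution C has the highest entropy.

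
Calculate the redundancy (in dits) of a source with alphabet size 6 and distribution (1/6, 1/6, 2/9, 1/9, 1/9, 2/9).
0.0164 dits

Redundancy measures how far a source is from maximum entropy:
R = H_max - H(X)

Maximum entropy for 6 symbols: H_max = log_10(6) = 0.7782 dits
Actual entropy: H(X) = 0.7618 dits
Redundancy: R = 0.7782 - 0.7618 = 0.0164 dits

This redundancy represents potential for compression: the source could be compressed by 0.0164 dits per symbol.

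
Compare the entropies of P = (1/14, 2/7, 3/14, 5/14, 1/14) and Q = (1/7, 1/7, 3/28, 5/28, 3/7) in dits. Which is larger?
Q

Computing entropies in dits:
H(P) = 0.6222
H(Q) = 0.6367

Distribution Q has higher entropy.

Intuition: The distribution closer to uniform (more spread out) has higher entropy.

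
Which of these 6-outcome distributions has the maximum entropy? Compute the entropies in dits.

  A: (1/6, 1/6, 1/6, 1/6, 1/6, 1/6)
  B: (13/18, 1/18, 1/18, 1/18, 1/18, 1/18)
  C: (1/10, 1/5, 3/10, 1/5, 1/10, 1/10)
A

For a discrete distribution over n outcomes, entropy is maximized by the uniform distribution.

Computing entropies:
H(A) = 0.7782 dits
H(B) = 0.4508 dits
H(C) = 0.7365 dits

The uniform distribution (where all probabilities equal 1/6) achieves the maximum entropy of log_10(6) = 0.7782 dits.

Distribution A has the highest entropy.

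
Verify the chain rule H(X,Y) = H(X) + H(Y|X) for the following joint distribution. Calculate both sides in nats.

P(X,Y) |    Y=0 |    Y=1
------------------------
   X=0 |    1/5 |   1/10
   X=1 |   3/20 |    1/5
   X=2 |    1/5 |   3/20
H(X,Y) = 1.7651, H(X) = 1.0961, H(Y|X) = 0.6690 (all in nats)

Chain rule: H(X,Y) = H(X) + H(Y|X)

Left side — joint entropy directly:
H(X,Y) = -Σ p(x,y) log p(x,y) = 1.7651 nats

Right side — compute H(Y|X) from the conditional distributions:
P(X) = (3/10, 7/20, 7/20), so H(X) = 1.0961 nats
H(Y|X) = Σ_x P(X=x) · H(Y|X=x):
  P(Y|X=0) = (2/3, 1/3), H(Y|X=0) = 0.6365, weight P(X=0) = 3/10
  P(Y|X=1) = (3/7, 4/7), H(Y|X=1) = 0.6829, weight P(X=1) = 7/20
  P(Y|X=2) = (4/7, 3/7), H(Y|X=2) = 0.6829, weight P(X=2) = 7/20
H(Y|X) = 0.6690 nats

H(X) + H(Y|X) = 1.0961 + 0.6690 = 1.7651 nats

Both sides equal 1.7651 nats. ✓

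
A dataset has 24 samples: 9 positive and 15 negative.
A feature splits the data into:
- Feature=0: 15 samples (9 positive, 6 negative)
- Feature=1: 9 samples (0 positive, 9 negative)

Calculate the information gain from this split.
0.3476 bits

Information Gain = H(Y) - H(Y|Feature)

Before split:
P(positive) = 9/24 = 0.3750
H(Y) = 0.9544 bits

After split:
Feature=0: H = 0.9710 bits (weight = 15/24)
Feature=1: H = 0.0000 bits (weight = 9/24)
H(Y|Feature) = (15/24)×0.9710 + (9/24)×0.0000 = 0.6068 bits

Information Gain = 0.9544 - 0.6068 = 0.3476 bits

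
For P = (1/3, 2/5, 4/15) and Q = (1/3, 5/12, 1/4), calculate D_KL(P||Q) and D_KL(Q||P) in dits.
D_KL(P||Q) = 0.0004, D_KL(Q||P) = 0.0004

KL divergence is not symmetric: D_KL(P||Q) ≠ D_KL(Q||P) in general.

D_KL(P||Q) = 0.0004 dits
D_KL(Q||P) = 0.0004 dits

In this case they happen to be equal (to 4 decimal places).

This asymmetry is why KL divergence is not a true distance metric.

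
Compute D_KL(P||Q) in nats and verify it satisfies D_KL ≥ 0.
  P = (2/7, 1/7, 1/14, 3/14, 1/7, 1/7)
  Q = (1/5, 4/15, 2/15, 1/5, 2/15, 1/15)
0.1017 nats

KL divergence satisfies the Gibbs inequality: D_KL(P||Q) ≥ 0 for all distributions P, Q.

D_KL(P||Q) = Σ p(x) log(p(x)/q(x))
Term by term:
  x=0: 2/7 × log_e[(2/7)/(1/5)] = 0.1019
  x=1: 1/7 × log_e[(1/7)/(4/15)] = -0.0892
  x=2: 1/14 × log_e[(1/14)/(2/15)] = -0.0446
  x=3: 3/14 × log_e[(3/14)/(1/5)] = 0.0148
  x=4: 1/7 × log_e[(1/7)/(2/15)] = 0.0099
  x=5: 1/7 × log_e[(1/7)/(1/15)] = 0.1089
D_KL(P||Q) = 0.1017 nats

D_KL(P||Q) = 0.1017 ≥ 0 ✓

This non-negativity is a fundamental property: relative entropy cannot be negative because it measures how different Q is from P.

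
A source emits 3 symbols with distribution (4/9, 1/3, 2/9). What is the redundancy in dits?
0.0164 dits

Redundancy measures how far a source is from maximum entropy:
R = H_max - H(X)

Maximum entropy for 3 symbols: H_max = log_10(3) = 0.4771 dits
Actual entropy: H(X) = 0.4607 dits
Redundancy: R = 0.4771 - 0.4607 = 0.0164 dits

This redundancy represents potential for compression: the source could be compressed by 0.0164 dits per symbol.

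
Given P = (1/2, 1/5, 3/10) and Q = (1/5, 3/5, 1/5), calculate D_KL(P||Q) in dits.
0.1564 dits

KL divergence: D_KL(P||Q) = Σ p(x) log(p(x)/q(x))

Computing term by term:
  x=0: 1/2 × log_10[(1/2)/(1/5)] = 1/2 × 0.3979 = 0.1990
  x=1: 1/5 × log_10[(1/5)/(3/5)] = 1/5 × -0.4771 = -0.0954
  x=2: 3/10 × log_10[(3/10)/(1/5)] = 3/10 × 0.1761 = 0.0528

D_KL(P||Q) = 0.1564 dits

Note: KL divergence is always non-negative and equals 0 iff P = Q.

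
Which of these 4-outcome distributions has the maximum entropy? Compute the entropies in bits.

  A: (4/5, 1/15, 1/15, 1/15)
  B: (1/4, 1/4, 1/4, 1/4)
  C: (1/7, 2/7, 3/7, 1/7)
B

For a discrete distribution over n outcomes, entropy is maximized by the uniform distribution.

Computing entropies:
H(A) = 1.0389 bits
H(B) = 2.0000 bits
H(C) = 1.8424 bits

The uniform distribution (where all probabilities equal 1/4) achieves the maximum entropy of log_2(4) = 2.0000 bits.

Distribution B has the highest entropy.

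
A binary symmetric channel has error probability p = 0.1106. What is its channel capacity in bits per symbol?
0.4983 bits

For a binary symmetric channel (BSC) with error probability p:
Capacity C = 1 - H(p) bits per symbol

where H(p) = -p log₂(p) - (1-p) log₂(1-p) is the binary entropy function.

H(0.1106) = 0.5017 bits
C = 1 - 0.5017 = 0.4983 bits per symbol

This means we can reliably transmit up to 0.4983 bits of information per channel use.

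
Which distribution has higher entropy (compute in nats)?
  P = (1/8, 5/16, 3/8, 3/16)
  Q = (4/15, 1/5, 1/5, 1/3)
Q

Computing entropies in nats:
H(P) = 1.3051
H(Q) = 1.3624

Distribution Q has higher entropy.

Intuition: The distribution closer to uniform (more spread out) has higher entropy.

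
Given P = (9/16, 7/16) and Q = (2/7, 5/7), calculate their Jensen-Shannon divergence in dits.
0.0173 dits

Jensen-Shannon divergence is:
JSD(P||Q) = 0.5 × D_KL(P||M) + 0.5 × D_KL(Q||M)
where M = 0.5 × (P + Q) is the mixture distribution.

M = 0.5 × (9/16, 7/16) + 0.5 × (2/7, 5/7) = (0.424107, 0.575893)

D_KL(P||M) = 0.0168 dits
D_KL(Q||M) = 0.0178 dits

JSD(P||Q) = 0.5 × 0.0168 + 0.5 × 0.0178 = 0.0173 dits

Unlike KL divergence, JSD is symmetric and bounded: 0 ≤ JSD ≤ log(2).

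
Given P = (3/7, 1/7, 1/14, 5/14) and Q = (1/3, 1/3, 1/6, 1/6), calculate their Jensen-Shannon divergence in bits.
0.0723 bits

Jensen-Shannon divergence is:
JSD(P||Q) = 0.5 × D_KL(P||M) + 0.5 × D_KL(Q||M)
where M = 0.5 × (P + Q) is the mixture distribution.

M = 0.5 × (3/7, 1/7, 1/14, 5/14) + 0.5 × (1/3, 1/3, 1/6, 1/6) = (8/21, 5/21, 0.119048, 0.261905)

D_KL(P||M) = 0.0747 bits
D_KL(Q||M) = 0.0698 bits

JSD(P||Q) = 0.5 × 0.0747 + 0.5 × 0.0698 = 0.0723 bits

Unlike KL divergence, JSD is symmetric and bounded: 0 ≤ JSD ≤ log(2).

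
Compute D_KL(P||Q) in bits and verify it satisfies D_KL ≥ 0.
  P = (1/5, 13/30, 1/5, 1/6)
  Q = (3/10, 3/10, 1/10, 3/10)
0.1716 bits

KL divergence satisfies the Gibbs inequality: D_KL(P||Q) ≥ 0 for all distributions P, Q.

D_KL(P||Q) = Σ p(x) log(p(x)/q(x))
Term by term:
  x=0: 1/5 × log_2[(1/5)/(3/10)] = -0.1170
  x=1: 13/30 × log_2[(13/30)/(3/10)] = 0.2299
  x=2: 1/5 × log_2[(1/5)/(1/10)] = 0.2000
  x=3: 1/6 × log_2[(1/6)/(3/10)] = -0.1413
D_KL(P||Q) = 0.1716 bits

D_KL(P||Q) = 0.1716 ≥ 0 ✓

This non-negativity is a fundamental property: relative entropy cannot be negative because it measures how different Q is from P.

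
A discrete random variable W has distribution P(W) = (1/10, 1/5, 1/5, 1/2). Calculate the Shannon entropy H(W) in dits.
0.5301 dits

Shannon entropy is H(X) = -Σ p(x) log p(x).

For P = (1/10, 1/5, 1/5, 1/2):
H = -1/10 × log_10(1/10) -1/5 × log_10(1/5) -1/5 × log_10(1/5) -1/2 × log_10(1/2)
H = 0.5301 dits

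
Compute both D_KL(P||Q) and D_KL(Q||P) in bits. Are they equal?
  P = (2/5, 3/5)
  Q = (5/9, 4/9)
D_KL(P||Q) = 0.0702, D_KL(Q||P) = 0.0709

KL divergence is not symmetric: D_KL(P||Q) ≠ D_KL(Q||P) in general.

D_KL(P||Q) = 0.0702 bits
D_KL(Q||P) = 0.0709 bits

No, they are not equal!

This asymmetry is why KL divergence is not a true distance metric.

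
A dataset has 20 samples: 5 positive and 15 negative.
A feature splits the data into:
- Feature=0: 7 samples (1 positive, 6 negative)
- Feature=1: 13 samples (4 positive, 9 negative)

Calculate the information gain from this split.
0.0254 bits

Information Gain = H(Y) - H(Y|Feature)

Before split:
P(positive) = 5/20 = 0.2500
H(Y) = 0.8113 bits

After split:
Feature=0: H = 0.5917 bits (weight = 7/20)
Feature=1: H = 0.8905 bits (weight = 13/20)
H(Y|Feature) = (7/20)×0.5917 + (13/20)×0.8905 = 0.7859 bits

Information Gain = 0.8113 - 0.7859 = 0.0254 bits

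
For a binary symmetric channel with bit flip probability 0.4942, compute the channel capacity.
0.0001 bits

For a binary symmetric channel (BSC) with error probability p:
Capacity C = 1 - H(p) bits per symbol

where H(p) = -p log₂(p) - (1-p) log₂(1-p) is the binary entropy function.

H(0.4942) = 0.9999 bits
C = 1 - 0.9999 = 0.0001 bits per symbol

This means we can reliably transmit up to 0.0001 bits of information per channel use.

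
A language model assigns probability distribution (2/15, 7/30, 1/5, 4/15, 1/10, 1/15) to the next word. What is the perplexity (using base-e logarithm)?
5.4378

Perplexity is e^H (or exp(H) for natural log).

First, H = -Σ p log p = 1.6934 nats
Perplexity = e^1.6934 = 5.4378

Interpretation: The model's uncertainty is equivalent to choosing uniformly among 5.4 options.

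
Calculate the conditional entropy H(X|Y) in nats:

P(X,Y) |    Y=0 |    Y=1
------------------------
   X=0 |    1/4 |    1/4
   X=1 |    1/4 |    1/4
0.6931 nats

Using the chain rule: H(X|Y) = H(X,Y) - H(Y)

First, compute H(X,Y) = 1.3863 nats

Marginal P(Y) = (1/2, 1/2)
H(Y) = 0.6931 nats

H(X|Y) = H(X,Y) - H(Y) = 1.3863 - 0.6931 = 0.6931 nats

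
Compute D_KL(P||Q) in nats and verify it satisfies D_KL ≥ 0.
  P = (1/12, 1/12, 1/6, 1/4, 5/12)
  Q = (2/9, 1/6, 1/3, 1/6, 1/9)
0.3971 nats

KL divergence satisfies the Gibbs inequality: D_KL(P||Q) ≥ 0 for all distributions P, Q.

D_KL(P||Q) = Σ p(x) log(p(x)/q(x))
Term by term:
  x=0: 1/12 × log_e[(1/12)/(2/9)] = -0.0817
  x=1: 1/12 × log_e[(1/12)/(1/6)] = -0.0578
  x=2: 1/6 × log_e[(1/6)/(1/3)] = -0.1155
  x=3: 1/4 × log_e[(1/4)/(1/6)] = 0.1014
  x=4: 5/12 × log_e[(5/12)/(1/9)] = 0.5507
D_KL(P||Q) = 0.3971 nats

D_KL(P||Q) = 0.3971 ≥ 0 ✓

This non-negativity is a fundamental property: relative entropy cannot be negative because it measures how different Q is from P.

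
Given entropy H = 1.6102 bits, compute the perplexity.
3.0529

Perplexity is 2^H (or exp(H) for natural log).

H = 1.6102 bits
Perplexity = 2^1.6102 = 3.0529

Interpretation: The model's uncertainty is equivalent to choosing uniformly among 3.1 options.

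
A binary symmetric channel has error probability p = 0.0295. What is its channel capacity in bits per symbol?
0.8081 bits

For a binary symmetric channel (BSC) with error probability p:
Capacity C = 1 - H(p) bits per symbol

where H(p) = -p log₂(p) - (1-p) log₂(1-p) is the binary entropy function.

H(0.0295) = 0.1919 bits
C = 1 - 0.1919 = 0.8081 bits per symbol

This means we can reliably transmit up to 0.8081 bits of information per channel use.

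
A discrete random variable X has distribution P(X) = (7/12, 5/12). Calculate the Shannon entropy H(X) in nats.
0.6792 nats

Shannon entropy is H(X) = -Σ p(x) log p(x).

For P = (7/12, 5/12):
H = -7/12 × log_e(7/12) -5/12 × log_e(5/12)
H = 0.6792 nats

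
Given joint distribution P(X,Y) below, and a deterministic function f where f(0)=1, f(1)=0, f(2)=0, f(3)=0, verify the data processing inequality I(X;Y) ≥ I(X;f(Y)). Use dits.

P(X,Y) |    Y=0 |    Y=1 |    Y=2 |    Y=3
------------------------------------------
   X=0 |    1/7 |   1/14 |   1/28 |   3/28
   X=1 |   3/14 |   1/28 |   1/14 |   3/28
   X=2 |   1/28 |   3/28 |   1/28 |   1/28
I(X;Y) = 0.0367, I(X;f(Y)) = 0.0157, inequality holds: 0.0367 ≥ 0.0157

Data Processing Inequality: For any Markov chain X → Y → Z, we have I(X;Y) ≥ I(X;Z).

Here Z = f(Y) is a deterministic function of Y, forming X → Y → Z.

Original I(X;Y) = 0.0367 dits

After applying f:
P(X,Z) where Z=f(Y):
- P(X,Z=0) = P(X,Y=1) + P(X,Y=2) + P(X,Y=3)
- P(X,Z=1) = P(X,Y=0)

I(X;Z) = I(X;f(Y)) = 0.0157 dits

Verification: 0.0367 ≥ 0.0157 ✓

Information cannot be created by processing; the function f can only lose information about X.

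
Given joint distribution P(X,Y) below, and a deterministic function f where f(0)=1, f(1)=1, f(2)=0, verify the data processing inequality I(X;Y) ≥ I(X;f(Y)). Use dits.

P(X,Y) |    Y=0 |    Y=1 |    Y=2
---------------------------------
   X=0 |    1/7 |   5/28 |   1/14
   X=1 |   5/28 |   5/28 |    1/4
I(X;Y) = 0.0136, I(X;f(Y)) = 0.0132, inequality holds: 0.0136 ≥ 0.0132

Data Processing Inequality: For any Markov chain X → Y → Z, we have I(X;Y) ≥ I(X;Z).

Here Z = f(Y) is a deterministic function of Y, forming X → Y → Z.

Original I(X;Y) = 0.0136 dits

After applying f:
P(X,Z) where Z=f(Y):
- P(X,Z=0) = P(X,Y=2)
- P(X,Z=1) = P(X,Y=0) + P(X,Y=1)

I(X;Z) = I(X;f(Y)) = 0.0132 dits

Verification: 0.0136 ≥ 0.0132 ✓

Information cannot be created by processing; the function f can only lose information about X.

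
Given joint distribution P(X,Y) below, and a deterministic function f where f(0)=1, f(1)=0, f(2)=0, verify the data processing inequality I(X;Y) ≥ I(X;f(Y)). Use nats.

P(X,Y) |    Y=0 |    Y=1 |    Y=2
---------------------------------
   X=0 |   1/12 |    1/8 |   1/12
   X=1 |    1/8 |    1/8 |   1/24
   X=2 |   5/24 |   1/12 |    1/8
I(X;Y) = 0.0409, I(X;f(Y)) = 0.0167, inequality holds: 0.0409 ≥ 0.0167

Data Processing Inequality: For any Markov chain X → Y → Z, we have I(X;Y) ≥ I(X;Z).

Here Z = f(Y) is a deterministic function of Y, forming X → Y → Z.

Original I(X;Y) = 0.0409 nats

After applying f:
P(X,Z) where Z=f(Y):
- P(X,Z=0) = P(X,Y=1) + P(X,Y=2)
- P(X,Z=1) = P(X,Y=0)

I(X;Z) = I(X;f(Y)) = 0.0167 nats

Verification: 0.0409 ≥ 0.0167 ✓

Information cannot be created by processing; the function f can only lose information about X.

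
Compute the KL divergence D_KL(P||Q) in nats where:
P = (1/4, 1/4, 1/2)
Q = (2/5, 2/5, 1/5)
0.2231 nats

KL divergence: D_KL(P||Q) = Σ p(x) log(p(x)/q(x))

Computing term by term:
  x=0: 1/4 × log_e[(1/4)/(2/5)] = 1/4 × -0.4700 = -0.1175
  x=1: 1/4 × log_e[(1/4)/(2/5)] = 1/4 × -0.4700 = -0.1175
  x=2: 1/2 × log_e[(1/2)/(1/5)] = 1/2 × 0.9163 = 0.4581

D_KL(P||Q) = 0.2231 nats

Note: KL divergence is always non-negative and equals 0 iff P = Q.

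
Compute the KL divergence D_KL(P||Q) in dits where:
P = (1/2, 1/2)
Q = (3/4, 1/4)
0.0625 dits

KL divergence: D_KL(P||Q) = Σ p(x) log(p(x)/q(x))

Computing term by term:
  x=0: 1/2 × log_10[(1/2)/(3/4)] = 1/2 × -0.1761 = -0.0880
  x=1: 1/2 × log_10[(1/2)/(1/4)] = 1/2 × 0.3010 = 0.1505

D_KL(P||Q) = 0.0625 dits

Note: KL divergence is always non-negative and equals 0 iff P = Q.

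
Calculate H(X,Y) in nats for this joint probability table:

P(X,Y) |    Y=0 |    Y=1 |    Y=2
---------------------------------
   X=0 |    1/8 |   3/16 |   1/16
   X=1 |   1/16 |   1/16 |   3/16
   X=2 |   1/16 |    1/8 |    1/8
2.1007 nats

Joint entropy is H(X,Y) = -Σ_{x,y} p(x,y) log p(x,y).

Summing over all non-zero entries:
H(X,Y) = -[1/8·log_e(1/8) + 3/16·log_e(3/16) + 1/16·log_e(1/16) + 1/16·log_e(1/16) + 1/16·log_e(1/16) + 3/16·log_e(3/16) + 1/16·log_e(1/16) + 1/8·log_e(1/8) + 1/8·log_e(1/8)]
H(X,Y) = 2.1007 nats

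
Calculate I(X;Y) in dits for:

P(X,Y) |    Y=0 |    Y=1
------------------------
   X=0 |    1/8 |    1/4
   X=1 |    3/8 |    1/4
0.0147 dits

Mutual information: I(X;Y) = H(X) + H(Y) - H(X,Y)

Marginals:
P(X) = (3/8, 5/8), H(X) = 0.2873 dits
P(Y) = (1/2, 1/2), H(Y) = 0.3010 dits

Joint entropy: H(X,Y) = 0.5737 dits

I(X;Y) = 0.2873 + 0.3010 - 0.5737 = 0.0147 dits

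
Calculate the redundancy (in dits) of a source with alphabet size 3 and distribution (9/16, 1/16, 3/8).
0.1016 dits

Redundancy measures how far a source is from maximum entropy:
R = H_max - H(X)

Maximum entropy for 3 symbols: H_max = log_10(3) = 0.4771 dits
Actual entropy: H(X) = 0.3756 dits
Redundancy: R = 0.4771 - 0.3756 = 0.1016 dits

This redundancy represents potential for compression: the source could be compressed by 0.1016 dits per symbol.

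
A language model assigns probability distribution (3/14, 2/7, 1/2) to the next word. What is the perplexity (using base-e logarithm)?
2.8140

Perplexity is e^H (or exp(H) for natural log).

First, H = -Σ p log p = 1.0346 nats
Perplexity = e^1.0346 = 2.8140

Interpretation: The model's uncertainty is equivalent to choosing uniformly among 2.8 options.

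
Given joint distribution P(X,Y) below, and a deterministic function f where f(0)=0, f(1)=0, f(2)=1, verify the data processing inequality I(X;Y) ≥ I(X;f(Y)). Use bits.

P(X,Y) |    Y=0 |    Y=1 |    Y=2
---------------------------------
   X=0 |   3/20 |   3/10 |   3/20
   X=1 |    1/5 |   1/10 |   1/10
I(X;Y) = 0.0589, I(X;f(Y)) = 0.0000, inequality holds: 0.0589 ≥ 0.0000

Data Processing Inequality: For any Markov chain X → Y → Z, we have I(X;Y) ≥ I(X;Z).

Here Z = f(Y) is a deterministic function of Y, forming X → Y → Z.

Original I(X;Y) = 0.0589 bits

After applying f:
P(X,Z) where Z=f(Y):
- P(X,Z=0) = P(X,Y=0) + P(X,Y=1)
- P(X,Z=1) = P(X,Y=2)

I(X;Z) = I(X;f(Y)) = 0.0000 bits

Verification: 0.0589 ≥ 0.0000 ✓

Information cannot be created by processing; the function f can only lose information about X.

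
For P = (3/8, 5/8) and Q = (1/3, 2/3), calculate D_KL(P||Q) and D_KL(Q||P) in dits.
D_KL(P||Q) = 0.0017, D_KL(Q||P) = 0.0016

KL divergence is not symmetric: D_KL(P||Q) ≠ D_KL(Q||P) in general.

D_KL(P||Q) = 0.0017 dits
D_KL(Q||P) = 0.0016 dits

No, they are not equal!

This asymmetry is why KL divergence is not a true distance metric.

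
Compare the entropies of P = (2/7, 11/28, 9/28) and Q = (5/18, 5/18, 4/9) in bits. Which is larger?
P

Computing entropies in bits:
H(P) = 1.5722
H(Q) = 1.5466

Distribution P has higher entropy.

Intuition: The distribution closer to uniform (more spread out) has higher entropy.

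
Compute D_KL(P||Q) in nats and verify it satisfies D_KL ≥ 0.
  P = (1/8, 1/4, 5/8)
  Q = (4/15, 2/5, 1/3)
0.1807 nats

KL divergence satisfies the Gibbs inequality: D_KL(P||Q) ≥ 0 for all distributions P, Q.

D_KL(P||Q) = Σ p(x) log(p(x)/q(x))
Term by term:
  x=0: 1/8 × log_e[(1/8)/(4/15)] = -0.0947
  x=1: 1/4 × log_e[(1/4)/(2/5)] = -0.1175
  x=2: 5/8 × log_e[(5/8)/(1/3)] = 0.3929
D_KL(P||Q) = 0.1807 nats

D_KL(P||Q) = 0.1807 ≥ 0 ✓

This non-negativity is a fundamental property: relative entropy cannot be negative because it measures how different Q is from P.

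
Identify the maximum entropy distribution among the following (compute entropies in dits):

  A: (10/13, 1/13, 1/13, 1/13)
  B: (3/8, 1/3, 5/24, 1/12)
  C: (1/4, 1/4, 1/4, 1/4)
C

For a discrete distribution over n outcomes, entropy is maximized by the uniform distribution.

Computing entropies:
H(A) = 0.3447 dits
H(B) = 0.5506 dits
H(C) = 0.6021 dits

The uniform distribution (where all probabilities equal 1/4) achieves the maximum entropy of log_10(4) = 0.6021 dits.

Distribution C has the highest entropy.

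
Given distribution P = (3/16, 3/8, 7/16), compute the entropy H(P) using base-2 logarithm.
1.5052 bits

Shannon entropy is H(X) = -Σ p(x) log p(x).

For P = (3/16, 3/8, 7/16):
H = -3/16 × log_2(3/16) -3/8 × log_2(3/8) -7/16 × log_2(7/16)
H = 1.5052 bits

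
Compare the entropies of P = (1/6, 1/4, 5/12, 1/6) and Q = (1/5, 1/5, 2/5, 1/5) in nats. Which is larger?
Q

Computing entropies in nats:
H(P) = 1.3086
H(Q) = 1.3322

Distribution Q has higher entropy.

Intuition: The distribution closer to uniform (more spread out) has higher entropy.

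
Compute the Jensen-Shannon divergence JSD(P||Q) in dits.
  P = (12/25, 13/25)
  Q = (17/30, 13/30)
0.0016 dits

Jensen-Shannon divergence is:
JSD(P||Q) = 0.5 × D_KL(P||M) + 0.5 × D_KL(Q||M)
where M = 0.5 × (P + Q) is the mixture distribution.

M = 0.5 × (12/25, 13/25) + 0.5 × (17/30, 13/30) = (0.523333, 0.476667)

D_KL(P||M) = 0.0016 dits
D_KL(Q||M) = 0.0016 dits

JSD(P||Q) = 0.5 × 0.0016 + 0.5 × 0.0016 = 0.0016 dits

Unlike KL divergence, JSD is symmetric and bounded: 0 ≤ JSD ≤ log(2).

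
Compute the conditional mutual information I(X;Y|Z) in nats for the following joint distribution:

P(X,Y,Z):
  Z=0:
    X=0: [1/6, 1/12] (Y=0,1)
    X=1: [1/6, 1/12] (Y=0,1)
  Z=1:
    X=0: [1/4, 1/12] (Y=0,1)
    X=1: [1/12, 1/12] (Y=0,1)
0.0153 nats

Conditional mutual information: I(X;Y|Z) = H(X|Z) + H(Y|Z) - H(X,Y|Z)

H(Z) = 0.6931
H(X,Z) = 1.3580 → H(X|Z) = 0.6648
H(Y,Z) = 1.3297 → H(Y|Z) = 0.6365
H(X,Y,Z) = 1.9792 → H(X,Y|Z) = 1.2861

I(X;Y|Z) = 0.6648 + 0.6365 - 1.2861 = 0.0153 nats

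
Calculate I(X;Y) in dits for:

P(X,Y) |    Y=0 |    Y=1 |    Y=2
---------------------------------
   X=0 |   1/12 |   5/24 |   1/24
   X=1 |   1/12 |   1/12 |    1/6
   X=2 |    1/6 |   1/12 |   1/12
0.0435 dits

Mutual information: I(X;Y) = H(X) + H(Y) - H(X,Y)

Marginals:
P(X) = (1/3, 1/3, 1/3), H(X) = 0.4771 dits
P(Y) = (1/3, 3/8, 7/24), H(Y) = 0.4749 dits

Joint entropy: H(X,Y) = 0.9085 dits

I(X;Y) = 0.4771 + 0.4749 - 0.9085 = 0.0435 dits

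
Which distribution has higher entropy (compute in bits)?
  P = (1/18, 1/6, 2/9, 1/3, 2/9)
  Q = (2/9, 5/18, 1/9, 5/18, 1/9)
Q

Computing entropies in bits:
H(P) = 2.1552
H(Q) = 2.2133

Distribution Q has higher entropy.

Intuition: The distribution closer to uniform (more spread out) has higher entropy.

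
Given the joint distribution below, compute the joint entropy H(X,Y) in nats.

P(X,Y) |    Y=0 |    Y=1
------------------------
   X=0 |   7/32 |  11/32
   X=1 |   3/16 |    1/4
1.3600 nats

Joint entropy is H(X,Y) = -Σ_{x,y} p(x,y) log p(x,y).

Summing over all non-zero entries:
H(X,Y) = -[7/32·log_e(7/32) + 11/32·log_e(11/32) + 3/16·log_e(3/16) + 1/4·log_e(1/4)]
H(X,Y) = 1.3600 nats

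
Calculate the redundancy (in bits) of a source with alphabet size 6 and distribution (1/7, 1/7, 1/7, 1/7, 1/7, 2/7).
0.0633 bits

Redundancy measures how far a source is from maximum entropy:
R = H_max - H(X)

Maximum entropy for 6 symbols: H_max = log_2(6) = 2.5850 bits
Actual entropy: H(X) = 2.5216 bits
Redundancy: R = 2.5850 - 2.5216 = 0.0633 bits

This redundancy represents potential for compression: the source could be compressed by 0.0633 bits per symbol.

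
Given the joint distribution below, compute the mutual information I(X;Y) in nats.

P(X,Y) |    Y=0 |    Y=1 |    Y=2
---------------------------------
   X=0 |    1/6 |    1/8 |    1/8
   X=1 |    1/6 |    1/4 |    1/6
0.0103 nats

Mutual information: I(X;Y) = H(X) + H(Y) - H(X,Y)

Marginals:
P(X) = (5/12, 7/12), H(X) = 0.6792 nats
P(Y) = (1/3, 3/8, 7/24), H(Y) = 1.0934 nats

Joint entropy: H(X,Y) = 1.7623 nats

I(X;Y) = 0.6792 + 1.0934 - 1.7623 = 0.0103 nats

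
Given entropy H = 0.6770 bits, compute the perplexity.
1.5988

Perplexity is 2^H (or exp(H) for natural log).

H = 0.6770 bits
Perplexity = 2^0.6770 = 1.5988

Interpretation: The model's uncertainty is equivalent to choosing uniformly among 1.6 options.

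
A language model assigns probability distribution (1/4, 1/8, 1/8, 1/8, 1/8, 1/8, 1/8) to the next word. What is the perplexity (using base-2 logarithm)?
6.7272

Perplexity is 2^H (or exp(H) for natural log).

First, H = -Σ p log p = 2.7500 bits
Perplexity = 2^2.7500 = 6.7272

Interpretation: The model's uncertainty is equivalent to choosing uniformly among 6.7 options.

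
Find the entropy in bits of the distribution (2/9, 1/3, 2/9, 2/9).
1.9749 bits

Shannon entropy is H(X) = -Σ p(x) log p(x).

For P = (2/9, 1/3, 2/9, 2/9):
H = -2/9 × log_2(2/9) -1/3 × log_2(1/3) -2/9 × log_2(2/9) -2/9 × log_2(2/9)
H = 1.9749 bits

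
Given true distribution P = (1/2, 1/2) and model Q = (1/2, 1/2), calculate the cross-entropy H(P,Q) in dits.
0.3010 dits

Cross-entropy: H(P,Q) = -Σ p(x) log q(x)

Alternatively: H(P,Q) = H(P) + D_KL(P||Q)
H(P) = 0.3010 dits
D_KL(P||Q) = 0.0000 dits

H(P,Q) = 0.3010 + 0.0000 = 0.3010 dits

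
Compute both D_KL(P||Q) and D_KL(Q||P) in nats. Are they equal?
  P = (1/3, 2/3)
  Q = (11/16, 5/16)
D_KL(P||Q) = 0.2638, D_KL(Q||P) = 0.2609

KL divergence is not symmetric: D_KL(P||Q) ≠ D_KL(Q||P) in general.

D_KL(P||Q) = 0.2638 nats
D_KL(Q||P) = 0.2609 nats

No, they are not equal!

This asymmetry is why KL divergence is not a true distance metric.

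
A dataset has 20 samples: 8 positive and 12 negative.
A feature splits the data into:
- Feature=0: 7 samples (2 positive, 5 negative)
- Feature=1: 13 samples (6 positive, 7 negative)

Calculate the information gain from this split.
0.0216 bits

Information Gain = H(Y) - H(Y|Feature)

Before split:
P(positive) = 8/20 = 0.4000
H(Y) = 0.9710 bits

After split:
Feature=0: H = 0.8631 bits (weight = 7/20)
Feature=1: H = 0.9957 bits (weight = 13/20)
H(Y|Feature) = (7/20)×0.8631 + (13/20)×0.9957 = 0.9493 bits

Information Gain = 0.9710 - 0.9493 = 0.0216 bits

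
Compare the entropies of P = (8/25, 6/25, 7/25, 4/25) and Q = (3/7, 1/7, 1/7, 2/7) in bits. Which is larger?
P

Computing entropies in bits:
H(P) = 1.9574
H(Q) = 1.8424

Distribution P has higher entropy.

Intuition: The distribution closer to uniform (more spread out) has higher entropy.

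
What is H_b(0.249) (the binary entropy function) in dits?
0.2437 dits

The binary entropy function is:
H(p) = -p log(p) - (1-p) log(1-p)

H(0.249) = -0.249 × log_10(0.249) - 0.751 × log_10(0.751)
H(0.249) = 0.2437 dits

Note: Binary entropy is maximized at p=0.5 (H=1 bit) and minimized at p=0 or p=1 (H=0).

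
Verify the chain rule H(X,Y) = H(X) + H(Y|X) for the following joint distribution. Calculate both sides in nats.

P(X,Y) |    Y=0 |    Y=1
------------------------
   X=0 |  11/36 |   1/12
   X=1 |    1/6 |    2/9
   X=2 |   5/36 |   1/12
H(X,Y) = 1.6835, H(X) = 1.0688, H(Y|X) = 0.6146 (all in nats)

Chain rule: H(X,Y) = H(X) + H(Y|X)

Left side — joint entropy directly:
H(X,Y) = -Σ p(x,y) log p(x,y) = 1.6835 nats

Right side — compute H(Y|X) from the conditional distributions:
P(X) = (7/18, 7/18, 2/9), so H(X) = 1.0688 nats
H(Y|X) = Σ_x P(X=x) · H(Y|X=x):
  P(Y|X=0) = (11/14, 3/14), H(Y|X=0) = 0.5196, weight P(X=0) = 7/18
  P(Y|X=1) = (3/7, 4/7), H(Y|X=1) = 0.6829, weight P(X=1) = 7/18
  P(Y|X=2) = (5/8, 3/8), H(Y|X=2) = 0.6616, weight P(X=2) = 2/9
H(Y|X) = 0.6146 nats

H(X) + H(Y|X) = 1.0688 + 0.6146 = 1.6835 nats

Both sides equal 1.6835 nats. ✓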